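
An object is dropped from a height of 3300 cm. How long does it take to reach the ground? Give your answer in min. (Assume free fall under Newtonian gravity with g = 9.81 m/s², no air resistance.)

h = 3300 cm × 0.01 = 33.0 m
t = √(2h/g) = √(2 × 33.0 / 9.81) = 2.59381 s
t = 2.59381 s / 60.0 = 0.04323 min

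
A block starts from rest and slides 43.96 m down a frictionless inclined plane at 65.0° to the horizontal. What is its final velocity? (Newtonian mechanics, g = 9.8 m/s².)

a = g sin(θ) = 9.8 × sin(65.0°) = 8.8818 m/s²
v = √(2ad) = √(2 × 8.8818 × 43.96) = 27.94 m/s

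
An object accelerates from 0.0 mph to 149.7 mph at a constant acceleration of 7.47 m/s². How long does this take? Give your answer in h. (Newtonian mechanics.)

v₀ = 0.0 mph × 0.44704 = 0.0 m/s
v = 149.7 mph × 0.44704 = 66.9219 m/s
t = (v - v₀) / a = (66.9219 - 0.0) / 7.47 = 8.95876 s
t = 8.95876 s / 3600.0 = 0.002489 h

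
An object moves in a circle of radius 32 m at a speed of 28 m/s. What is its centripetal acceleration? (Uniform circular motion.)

a_c = v²/r = 28²/32 = 784/32 = 24.5 m/s²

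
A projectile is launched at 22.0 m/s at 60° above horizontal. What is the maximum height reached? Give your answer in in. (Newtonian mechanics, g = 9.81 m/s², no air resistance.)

H = v₀² × sin²(θ) / (2g) = 22.0² × sin(60°)² / (2 × 9.81) = 484.0 × 0.75 / 19.62 = 18.5015 m
H = 18.5015 m / 0.0254 = 728.4 in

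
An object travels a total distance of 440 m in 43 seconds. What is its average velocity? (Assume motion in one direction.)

v_avg = Δd / Δt = 440 / 43 = 10.23 m/s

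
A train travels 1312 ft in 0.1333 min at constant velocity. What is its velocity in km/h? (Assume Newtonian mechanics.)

d = 1312 ft × 0.3048 = 399.898 m
t = 0.1333 min × 60.0 = 7.998 s
v = d / t = 399.898 / 7.998 = 49.9997 m/s
v = 49.9997 m/s / 0.2777777777777778 = 180.0 km/h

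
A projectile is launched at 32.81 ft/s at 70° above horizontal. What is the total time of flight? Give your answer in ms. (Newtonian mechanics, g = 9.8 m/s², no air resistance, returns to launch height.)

v₀ = 32.81 ft/s × 0.3048 = 10.0005 m/s
T = 2 × v₀ × sin(θ) / g = 2 × 10.0005 × sin(70°) / 9.8 = 2 × 10.0005 × 0.939693 / 9.8 = 1.91784 s
T = 1.91784 s / 0.001 = 1918 ms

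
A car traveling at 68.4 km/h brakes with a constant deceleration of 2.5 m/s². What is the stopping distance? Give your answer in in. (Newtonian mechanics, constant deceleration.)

v₀ = 68.4 km/h × 0.2777777777777778 = 19.0 m/s
d = v₀² / (2a) = 19.0² / (2 × 2.5) = 361.0 / 5.0 = 72.2 m
d = 72.2 m / 0.0254 = 2843 in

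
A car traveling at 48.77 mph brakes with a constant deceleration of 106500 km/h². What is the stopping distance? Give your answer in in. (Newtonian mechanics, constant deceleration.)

v₀ = 48.77 mph × 0.44704 = 21.8021 m/s
a = 106500 km/h² × 7.716049382716049e-05 = 8.21759 m/s²
d = v₀² / (2a) = 21.8021² / (2 × 8.21759) = 475.332 / 16.4352 = 28.9216 m
d = 28.9216 m / 0.0254 = 1139 in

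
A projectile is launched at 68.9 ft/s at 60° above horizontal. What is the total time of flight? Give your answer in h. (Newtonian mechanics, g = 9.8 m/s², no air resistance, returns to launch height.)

v₀ = 68.9 ft/s × 0.3048 = 21.0007 m/s
T = 2 × v₀ × sin(θ) / g = 2 × 21.0007 × sin(60°) / 9.8 = 2 × 21.0007 × 0.866025 / 9.8 = 3.71166 s
T = 3.71166 s / 3600.0 = 0.001031 h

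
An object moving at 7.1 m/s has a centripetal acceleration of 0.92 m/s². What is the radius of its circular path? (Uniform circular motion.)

r = v²/a_c = 7.1²/0.92 = 54.79 m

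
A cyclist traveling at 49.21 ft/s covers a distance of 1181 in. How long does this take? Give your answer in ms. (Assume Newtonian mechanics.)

d = 1181 in × 0.0254 = 29.9974 m
v = 49.21 ft/s × 0.3048 = 14.9992 m/s
t = d / v = 29.9974 / 14.9992 = 1.99993 s
t = 1.99993 s / 0.001 = 2000 ms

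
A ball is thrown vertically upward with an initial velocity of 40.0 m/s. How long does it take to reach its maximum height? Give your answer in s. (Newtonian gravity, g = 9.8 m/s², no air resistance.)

t_up = v₀ / g = 40.0 / 9.8 = 4.082 s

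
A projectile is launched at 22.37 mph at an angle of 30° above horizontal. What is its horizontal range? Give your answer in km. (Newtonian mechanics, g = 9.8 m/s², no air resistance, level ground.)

v₀ = 22.37 mph × 0.44704 = 10.00028 m/s
R = v₀² × sin(2θ) / g = 10.00028² × sin(2 × 30°) / 9.8 = 100.0056 × 0.8660254 / 9.8 = 8.837489 m
R = 8.837489 m / 1000.0 = 0.008837 km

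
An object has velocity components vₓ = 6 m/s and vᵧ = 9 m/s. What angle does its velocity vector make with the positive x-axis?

θ = arctan(vᵧ/vₓ) = arctan(9/6) = 56.31°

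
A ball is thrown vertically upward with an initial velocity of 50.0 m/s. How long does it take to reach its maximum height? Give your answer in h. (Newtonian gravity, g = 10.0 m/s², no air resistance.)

t_up = v₀ / g = 50.0 / 10.0 = 5.0 s
t_up = 5.0 s / 3600.0 = 0.001389 h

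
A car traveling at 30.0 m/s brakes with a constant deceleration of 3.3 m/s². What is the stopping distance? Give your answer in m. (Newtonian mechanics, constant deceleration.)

d = v₀² / (2a) = 30.0² / (2 × 3.3) = 900.0 / 6.6 = 136.4 m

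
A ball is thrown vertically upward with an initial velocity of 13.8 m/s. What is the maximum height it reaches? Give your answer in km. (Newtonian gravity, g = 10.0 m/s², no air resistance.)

h_max = v₀² / (2g) = 13.8² / (2 × 10.0) = 190.44 / 20.0 = 9.522 m
h_max = 9.522 m / 1000.0 = 0.009522 km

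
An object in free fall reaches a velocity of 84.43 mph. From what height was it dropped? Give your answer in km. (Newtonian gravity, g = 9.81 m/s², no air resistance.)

v = 84.43 mph × 0.44704 = 37.7436 m/s
h = v² / (2g) = 37.7436² / (2 × 9.81) = 72.6085 m
h = 72.6085 m / 1000.0 = 0.07261 km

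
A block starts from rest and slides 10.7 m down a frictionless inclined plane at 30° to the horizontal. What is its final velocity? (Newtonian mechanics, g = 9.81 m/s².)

a = g sin(θ) = 9.81 × sin(30°) = 4.905 m/s²
v = √(2ad) = √(2 × 4.905 × 10.7) = 10.25 m/s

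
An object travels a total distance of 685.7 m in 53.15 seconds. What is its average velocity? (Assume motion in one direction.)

v_avg = Δd / Δt = 685.7 / 53.15 = 12.9 m/s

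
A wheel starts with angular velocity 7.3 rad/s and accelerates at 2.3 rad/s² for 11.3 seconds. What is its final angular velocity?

ω = ω₀ + αt = 7.3 + 2.3 × 11.3 = 33.29 rad/s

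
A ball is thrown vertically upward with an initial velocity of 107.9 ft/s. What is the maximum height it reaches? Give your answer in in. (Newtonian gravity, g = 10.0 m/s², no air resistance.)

v₀ = 107.9 ft/s × 0.3048 = 32.8879 m/s
h_max = v₀² / (2g) = 32.8879² / (2 × 10.0) = 1081.61 / 20.0 = 54.0805 m
h_max = 54.0805 m / 0.0254 = 2129 in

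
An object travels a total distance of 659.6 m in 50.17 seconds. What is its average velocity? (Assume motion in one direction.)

v_avg = Δd / Δt = 659.6 / 50.17 = 13.15 m/s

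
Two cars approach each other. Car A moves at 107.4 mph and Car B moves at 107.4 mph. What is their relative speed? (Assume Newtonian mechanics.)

v_rel = v_A + v_B = 107.4 + 107.4 = 214.8 mph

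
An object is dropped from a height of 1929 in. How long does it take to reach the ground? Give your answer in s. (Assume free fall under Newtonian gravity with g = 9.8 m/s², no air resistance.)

h = 1929 in × 0.0254 = 48.9966 m
t = √(2h/g) = √(2 × 48.9966 / 9.8) = 3.162 s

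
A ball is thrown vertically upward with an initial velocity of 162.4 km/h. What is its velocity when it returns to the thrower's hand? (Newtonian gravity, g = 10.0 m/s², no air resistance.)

By conservation of energy (no air resistance), the ball returns to the throw height with the same speed as launch, but directed downward.
|v_ground| = v₀ = 162.4 km/h
v_ground = 162.4 km/h (downward)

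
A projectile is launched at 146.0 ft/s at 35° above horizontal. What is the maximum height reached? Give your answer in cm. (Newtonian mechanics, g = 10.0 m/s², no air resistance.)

v₀ = 146.0 ft/s × 0.3048 = 44.5008 m/s
H = v₀² × sin²(θ) / (2g) = 44.5008² × sin(35°)² / (2 × 10.0) = 1980.32 × 0.32899 / 20.0 = 32.5753 m
H = 32.5753 m / 0.01 = 3258 cm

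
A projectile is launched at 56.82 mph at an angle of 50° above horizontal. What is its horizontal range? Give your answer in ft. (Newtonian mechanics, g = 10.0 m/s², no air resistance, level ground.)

v₀ = 56.82 mph × 0.44704 = 25.4008 m/s
R = v₀² × sin(2θ) / g = 25.4008² × sin(2 × 50°) / 10.0 = 645.201 × 0.984808 / 10.0 = 63.5399 m
R = 63.5399 m / 0.3048 = 208.5 ft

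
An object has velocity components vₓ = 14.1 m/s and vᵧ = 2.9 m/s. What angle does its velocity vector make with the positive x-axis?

θ = arctan(vᵧ/vₓ) = arctan(2.9/14.1) = 11.62°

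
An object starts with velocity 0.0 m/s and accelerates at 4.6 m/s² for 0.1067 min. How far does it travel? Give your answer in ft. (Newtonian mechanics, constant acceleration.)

t = 0.1067 min × 60.0 = 6.402 s
d = v₀ × t + ½ × a × t² = 0.0 × 6.402 + 0.5 × 4.6 × 6.402² = 94.2669 m
d = 94.2669 m / 0.3048 = 309.3 ft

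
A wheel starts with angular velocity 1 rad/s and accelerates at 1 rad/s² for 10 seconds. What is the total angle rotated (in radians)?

θ = ω₀t + ½αt² = 1×10 + ½×1×10² = 60.0 rad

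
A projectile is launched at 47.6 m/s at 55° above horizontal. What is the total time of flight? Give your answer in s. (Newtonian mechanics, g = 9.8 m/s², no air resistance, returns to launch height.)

T = 2 × v₀ × sin(θ) / g = 2 × 47.6 × sin(55°) / 9.8 = 2 × 47.6 × 0.819152 / 9.8 = 7.957 s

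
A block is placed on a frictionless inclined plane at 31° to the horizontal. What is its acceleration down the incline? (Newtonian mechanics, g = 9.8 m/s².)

a = g sin(θ) = 9.8 × sin(31°) = 9.8 × 0.515 = 5.05 m/s²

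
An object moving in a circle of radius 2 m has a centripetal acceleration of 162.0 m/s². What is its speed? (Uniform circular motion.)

v = √(a_c × r) = √(162.0 × 2) = 18.0 m/s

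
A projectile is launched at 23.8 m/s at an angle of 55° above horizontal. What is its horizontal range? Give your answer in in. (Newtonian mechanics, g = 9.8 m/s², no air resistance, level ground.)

R = v₀² × sin(2θ) / g = 23.8² × sin(2 × 55°) / 9.8 = 566.44 × 0.939693 / 9.8 = 54.3143 m
R = 54.3143 m / 0.0254 = 2138 in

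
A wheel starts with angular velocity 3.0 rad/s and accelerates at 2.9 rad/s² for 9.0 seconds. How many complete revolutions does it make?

θ = ω₀t + ½αt² = 3.0×9.0 + ½×2.9×9.0² = 144.45 rad
Total revolutions = θ/(2π) = 144.45/(2π) = 22.99
Complete revolutions = ⌊22.99⌋ = 22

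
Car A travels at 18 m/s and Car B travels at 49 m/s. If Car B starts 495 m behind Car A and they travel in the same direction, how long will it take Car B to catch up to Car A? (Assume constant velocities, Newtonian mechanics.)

Relative speed: v_rel = 49 - 18 = 31 m/s
Time to catch: t = d₀/v_rel = 495/31 = 15.97 s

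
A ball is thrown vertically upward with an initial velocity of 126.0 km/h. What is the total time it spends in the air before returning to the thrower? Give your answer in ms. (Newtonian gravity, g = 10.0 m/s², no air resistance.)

v₀ = 126.0 km/h × 0.2777777777777778 = 35.0 m/s
t_total = 2 × v₀ / g = 2 × 35.0 / 10.0 = 7.0 s
t_total = 7.0 s / 0.001 = 7000 ms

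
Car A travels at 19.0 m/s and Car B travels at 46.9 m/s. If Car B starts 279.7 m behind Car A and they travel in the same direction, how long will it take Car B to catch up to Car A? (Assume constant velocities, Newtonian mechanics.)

Relative speed: v_rel = 46.9 - 19.0 = 27.9 m/s
Time to catch: t = d₀/v_rel = 279.7/27.9 = 10.03 s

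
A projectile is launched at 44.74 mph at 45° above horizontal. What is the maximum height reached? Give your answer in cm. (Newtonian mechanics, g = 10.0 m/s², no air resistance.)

v₀ = 44.74 mph × 0.44704 = 20.0006 m/s
H = v₀² × sin²(θ) / (2g) = 20.0006² × sin(45°)² / (2 × 10.0) = 400.024 × 0.5 / 20.0 = 10.0006 m
H = 10.0006 m / 0.01 = 1000 cm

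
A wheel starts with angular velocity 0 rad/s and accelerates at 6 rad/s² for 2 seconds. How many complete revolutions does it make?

θ = ω₀t + ½αt² = 0×2 + ½×6×2² = 12.0 rad
Total revolutions = θ/(2π) = 12.0/(2π) = 1.91
Complete revolutions = ⌊1.91⌋ = 1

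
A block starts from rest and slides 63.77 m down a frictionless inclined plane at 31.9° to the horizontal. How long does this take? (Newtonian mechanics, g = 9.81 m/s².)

a = g sin(θ) = 9.81 × sin(31.9°) = 5.184 m/s²
t = √(2d/a) = √(2 × 63.77 / 5.184) = 4.96 s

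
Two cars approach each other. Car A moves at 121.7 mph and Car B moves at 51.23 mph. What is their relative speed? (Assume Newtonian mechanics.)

v_rel = v_A + v_B = 121.7 + 51.23 = 172.93 mph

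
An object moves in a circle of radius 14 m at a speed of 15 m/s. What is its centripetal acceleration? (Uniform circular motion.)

a_c = v²/r = 15²/14 = 225/14 = 16.07 m/s²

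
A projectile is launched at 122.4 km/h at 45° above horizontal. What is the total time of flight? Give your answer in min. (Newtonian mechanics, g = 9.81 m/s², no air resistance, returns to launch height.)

v₀ = 122.4 km/h × 0.2777777777777778 = 34.0 m/s
T = 2 × v₀ × sin(θ) / g = 2 × 34.0 × sin(45°) / 9.81 = 2 × 34.0 × 0.707107 / 9.81 = 4.90146 s
T = 4.90146 s / 60.0 = 0.08169 min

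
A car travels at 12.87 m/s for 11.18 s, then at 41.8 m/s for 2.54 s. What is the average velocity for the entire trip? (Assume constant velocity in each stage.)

d₁ = v₁t₁ = 12.87 × 11.18 = 143.8866 m
d₂ = v₂t₂ = 41.8 × 2.54 = 106.172 m
d_total = 250.0586 m, t_total = 13.72 s
v_avg = d_total/t_total = 250.0586/13.72 = 18.23 m/s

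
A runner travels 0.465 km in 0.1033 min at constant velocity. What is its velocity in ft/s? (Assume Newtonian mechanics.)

d = 0.465 km × 1000.0 = 465.0 m
t = 0.1033 min × 60.0 = 6.198 s
v = d / t = 465.0 / 6.198 = 75.0242 m/s
v = 75.0242 m/s / 0.3048 = 246.1 ft/s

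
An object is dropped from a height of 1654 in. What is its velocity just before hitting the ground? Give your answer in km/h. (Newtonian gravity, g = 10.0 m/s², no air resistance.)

h = 1654 in × 0.0254 = 42.0116 m
v = √(2gh) = √(2 × 10.0 × 42.0116) = 28.9868 m/s
v = 28.9868 m/s / 0.2777777777777778 = 104.4 km/h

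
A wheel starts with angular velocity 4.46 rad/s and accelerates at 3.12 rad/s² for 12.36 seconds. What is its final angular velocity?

ω = ω₀ + αt = 4.46 + 3.12 × 12.36 = 43.02 rad/s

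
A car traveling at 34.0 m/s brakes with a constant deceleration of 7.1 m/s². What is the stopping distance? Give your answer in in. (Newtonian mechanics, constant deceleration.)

d = v₀² / (2a) = 34.0² / (2 × 7.1) = 1156.0 / 14.2 = 81.4085 m
d = 81.4085 m / 0.0254 = 3205 in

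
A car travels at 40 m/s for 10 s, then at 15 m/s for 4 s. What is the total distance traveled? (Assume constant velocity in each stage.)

d₁ = v₁t₁ = 40 × 10 = 400 m
d₂ = v₂t₂ = 15 × 4 = 60 m
d_total = 400 + 60 = 460 m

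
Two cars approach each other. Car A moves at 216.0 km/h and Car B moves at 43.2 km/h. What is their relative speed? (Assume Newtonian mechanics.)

v_rel = v_A + v_B = 216.0 + 43.2 = 259.2 km/h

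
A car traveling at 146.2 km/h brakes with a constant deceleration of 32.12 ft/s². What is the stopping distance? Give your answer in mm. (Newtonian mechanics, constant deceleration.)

v₀ = 146.2 km/h × 0.2777777777777778 = 40.6111 m/s
a = 32.12 ft/s² × 0.3048 = 9.79018 m/s²
d = v₀² / (2a) = 40.6111² / (2 × 9.79018) = 1649.26 / 19.5804 = 84.2301 m
d = 84.2301 m / 0.001 = 84230 mm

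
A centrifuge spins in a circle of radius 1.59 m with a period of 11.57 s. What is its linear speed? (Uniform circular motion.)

v = 2πr/T = 2π×1.59/11.57 = 0.86 m/s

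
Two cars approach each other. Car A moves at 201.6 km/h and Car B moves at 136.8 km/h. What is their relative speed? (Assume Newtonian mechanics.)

v_rel = v_A + v_B = 201.6 + 136.8 = 338.4 km/h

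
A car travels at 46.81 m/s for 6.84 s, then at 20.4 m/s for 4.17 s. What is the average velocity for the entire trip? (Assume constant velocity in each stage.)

d₁ = v₁t₁ = 46.81 × 6.84 = 320.1804 m
d₂ = v₂t₂ = 20.4 × 4.17 = 85.068 m
d_total = 405.2484 m, t_total = 11.01 s
v_avg = d_total/t_total = 405.2484/11.01 = 36.81 m/s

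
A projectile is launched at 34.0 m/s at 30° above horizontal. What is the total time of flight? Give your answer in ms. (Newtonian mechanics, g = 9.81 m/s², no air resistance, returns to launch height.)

T = 2 × v₀ × sin(θ) / g = 2 × 34.0 × sin(30°) / 9.81 = 2 × 34.0 × 0.5 / 9.81 = 3.46585 s
T = 3.46585 s / 0.001 = 3466 ms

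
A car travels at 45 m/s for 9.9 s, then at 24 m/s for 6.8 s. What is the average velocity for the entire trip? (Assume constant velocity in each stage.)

d₁ = v₁t₁ = 45 × 9.9 = 445.5 m
d₂ = v₂t₂ = 24 × 6.8 = 163.2 m
d_total = 608.7 m, t_total = 16.7 s
v_avg = d_total/t_total = 608.7/16.7 = 36.45 m/s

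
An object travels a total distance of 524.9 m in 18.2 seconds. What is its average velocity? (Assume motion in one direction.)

v_avg = Δd / Δt = 524.9 / 18.2 = 28.84 m/s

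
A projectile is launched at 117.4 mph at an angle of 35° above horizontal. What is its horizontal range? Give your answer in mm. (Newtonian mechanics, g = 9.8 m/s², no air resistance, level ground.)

v₀ = 117.4 mph × 0.44704 = 52.4825 m/s
R = v₀² × sin(2θ) / g = 52.4825² × sin(2 × 35°) / 9.8 = 2754.41 × 0.939693 / 9.8 = 264.112 m
R = 264.112 m / 0.001 = 264100 mm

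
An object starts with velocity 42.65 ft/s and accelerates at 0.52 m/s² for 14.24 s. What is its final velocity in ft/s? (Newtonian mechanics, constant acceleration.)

v₀ = 42.65 ft/s × 0.3048 = 12.9997 m/s
v = v₀ + a × t = 12.9997 + 0.52 × 14.24 = 20.4045 m/s
v = 20.4045 m/s / 0.3048 = 66.94 ft/s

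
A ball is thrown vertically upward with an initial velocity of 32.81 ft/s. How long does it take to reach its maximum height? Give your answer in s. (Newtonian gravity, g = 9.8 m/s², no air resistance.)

v₀ = 32.81 ft/s × 0.3048 = 10.0005 m/s
t_up = v₀ / g = 10.0005 / 9.8 = 1.02 s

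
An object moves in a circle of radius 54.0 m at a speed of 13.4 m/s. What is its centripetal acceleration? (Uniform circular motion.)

a_c = v²/r = 13.4²/54.0 = 179.56/54.0 = 3.33 m/s²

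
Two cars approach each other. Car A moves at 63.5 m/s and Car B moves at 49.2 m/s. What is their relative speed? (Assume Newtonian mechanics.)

v_rel = v_A + v_B = 63.5 + 49.2 = 112.7 m/s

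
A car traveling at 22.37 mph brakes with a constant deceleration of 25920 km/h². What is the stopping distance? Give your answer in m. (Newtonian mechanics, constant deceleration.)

v₀ = 22.37 mph × 0.44704 = 10.0003 m/s
a = 25920 km/h² × 7.716049382716049e-05 = 2.0 m/s²
d = v₀² / (2a) = 10.0003² / (2 × 2.0) = 100.006 / 4.0 = 25.0 m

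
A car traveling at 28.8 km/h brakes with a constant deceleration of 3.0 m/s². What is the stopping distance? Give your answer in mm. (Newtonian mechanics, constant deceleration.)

v₀ = 28.8 km/h × 0.2777777777777778 = 8.0 m/s
d = v₀² / (2a) = 8.0² / (2 × 3.0) = 64.0 / 6.0 = 10.6667 m
d = 10.6667 m / 0.001 = 10670 mm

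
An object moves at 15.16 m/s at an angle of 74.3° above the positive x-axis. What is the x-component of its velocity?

vₓ = v cos(θ) = 15.16 × cos(74.3°) = 4.1 m/s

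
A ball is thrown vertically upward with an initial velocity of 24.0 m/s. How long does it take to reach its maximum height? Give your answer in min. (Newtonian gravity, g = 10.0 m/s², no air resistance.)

t_up = v₀ / g = 24.0 / 10.0 = 2.4 s
t_up = 2.4 s / 60.0 = 0.04 min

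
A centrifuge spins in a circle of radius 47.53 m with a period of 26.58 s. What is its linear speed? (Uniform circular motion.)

v = 2πr/T = 2π×47.53/26.58 = 11.24 m/s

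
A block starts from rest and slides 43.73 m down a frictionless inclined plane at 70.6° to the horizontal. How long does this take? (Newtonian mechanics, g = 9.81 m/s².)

a = g sin(θ) = 9.81 × sin(70.6°) = 9.253 m/s²
t = √(2d/a) = √(2 × 43.73 / 9.253) = 3.07 s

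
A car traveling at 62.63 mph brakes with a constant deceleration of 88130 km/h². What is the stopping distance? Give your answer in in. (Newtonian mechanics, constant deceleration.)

v₀ = 62.63 mph × 0.44704 = 27.9981 m/s
a = 88130 km/h² × 7.716049382716049e-05 = 6.80015 m/s²
d = v₀² / (2a) = 27.9981² / (2 × 6.80015) = 783.894 / 13.6003 = 57.638 m
d = 57.638 m / 0.0254 = 2269 in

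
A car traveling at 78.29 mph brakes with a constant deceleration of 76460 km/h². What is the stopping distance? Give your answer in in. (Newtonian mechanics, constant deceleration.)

v₀ = 78.29 mph × 0.44704 = 34.9988 m/s
a = 76460 km/h² × 7.716049382716049e-05 = 5.89969 m/s²
d = v₀² / (2a) = 34.9988² / (2 × 5.89969) = 1224.92 / 11.7994 = 103.812 m
d = 103.812 m / 0.0254 = 4087 in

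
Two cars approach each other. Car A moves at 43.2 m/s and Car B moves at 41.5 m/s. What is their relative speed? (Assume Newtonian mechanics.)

v_rel = v_A + v_B = 43.2 + 41.5 = 84.7 m/s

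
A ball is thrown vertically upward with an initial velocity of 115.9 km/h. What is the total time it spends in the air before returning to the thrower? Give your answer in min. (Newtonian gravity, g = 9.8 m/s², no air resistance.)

v₀ = 115.9 km/h × 0.2777777777777778 = 32.1944 m/s
t_total = 2 × v₀ / g = 2 × 32.1944 / 9.8 = 6.57029 s
t_total = 6.57029 s / 60.0 = 0.1095 min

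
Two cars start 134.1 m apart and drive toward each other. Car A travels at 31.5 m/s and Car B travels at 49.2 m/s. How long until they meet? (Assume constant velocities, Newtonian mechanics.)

Combined speed: v_combined = 31.5 + 49.2 = 80.7 m/s
Time to meet: t = d/v_combined = 134.1/80.7 = 1.66 s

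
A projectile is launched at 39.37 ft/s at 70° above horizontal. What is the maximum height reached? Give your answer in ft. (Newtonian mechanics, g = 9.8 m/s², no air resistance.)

v₀ = 39.37 ft/s × 0.3048 = 12.0 m/s
H = v₀² × sin²(θ) / (2g) = 12.0² × sin(70°)² / (2 × 9.8) = 144.0 × 0.883022 / 19.6 = 6.48751 m
H = 6.48751 m / 0.3048 = 21.28 ft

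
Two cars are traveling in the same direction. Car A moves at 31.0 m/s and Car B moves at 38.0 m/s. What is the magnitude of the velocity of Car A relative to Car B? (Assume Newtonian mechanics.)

v_rel = |v_A - v_B| = |31.0 - 38.0| = 7.0 m/s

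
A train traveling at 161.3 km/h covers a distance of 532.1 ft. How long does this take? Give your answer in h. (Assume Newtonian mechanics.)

d = 532.1 ft × 0.3048 = 162.184 m
v = 161.3 km/h × 0.2777777777777778 = 44.8056 m/s
t = d / v = 162.184 / 44.8056 = 3.61973 s
t = 3.61973 s / 3600.0 = 0.001005 h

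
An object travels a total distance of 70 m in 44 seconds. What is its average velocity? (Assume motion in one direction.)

v_avg = Δd / Δt = 70 / 44 = 1.59 m/s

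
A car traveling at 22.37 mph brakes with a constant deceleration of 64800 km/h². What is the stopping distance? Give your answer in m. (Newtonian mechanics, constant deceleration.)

v₀ = 22.37 mph × 0.44704 = 10.0003 m/s
a = 64800 km/h² × 7.716049382716049e-05 = 5.0 m/s²
d = v₀² / (2a) = 10.0003² / (2 × 5.0) = 100.006 / 10.0 = 10.0 m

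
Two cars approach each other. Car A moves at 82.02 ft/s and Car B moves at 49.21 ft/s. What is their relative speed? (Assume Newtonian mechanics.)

v_rel = v_A + v_B = 82.02 + 49.21 = 131.23 ft/s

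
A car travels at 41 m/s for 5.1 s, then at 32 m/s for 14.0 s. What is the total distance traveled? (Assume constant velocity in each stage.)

d₁ = v₁t₁ = 41 × 5.1 = 209.1 m
d₂ = v₂t₂ = 32 × 14.0 = 448.0 m
d_total = 209.1 + 448.0 = 657.1 m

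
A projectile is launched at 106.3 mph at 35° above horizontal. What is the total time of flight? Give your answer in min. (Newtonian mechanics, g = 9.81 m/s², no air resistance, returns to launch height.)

v₀ = 106.3 mph × 0.44704 = 47.5204 m/s
T = 2 × v₀ × sin(θ) / g = 2 × 47.5204 × sin(35°) / 9.81 = 2 × 47.5204 × 0.573576 / 9.81 = 5.55689 s
T = 5.55689 s / 60.0 = 0.09261 min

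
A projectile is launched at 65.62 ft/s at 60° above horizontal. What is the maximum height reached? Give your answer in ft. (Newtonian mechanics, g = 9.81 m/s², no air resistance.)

v₀ = 65.62 ft/s × 0.3048 = 20.001 m/s
H = v₀² × sin²(θ) / (2g) = 20.001² × sin(60°)² / (2 × 9.81) = 400.04 × 0.75 / 19.62 = 15.292 m
H = 15.292 m / 0.3048 = 50.17 ft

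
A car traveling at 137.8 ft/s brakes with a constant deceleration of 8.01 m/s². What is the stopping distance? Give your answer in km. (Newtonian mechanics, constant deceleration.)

v₀ = 137.8 ft/s × 0.3048 = 42.0014 m/s
d = v₀² / (2a) = 42.0014² / (2 × 8.01) = 1764.12 / 16.02 = 110.12 m
d = 110.12 m / 1000.0 = 0.1101 km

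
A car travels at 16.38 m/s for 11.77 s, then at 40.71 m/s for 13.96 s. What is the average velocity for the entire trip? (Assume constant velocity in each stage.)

d₁ = v₁t₁ = 16.38 × 11.77 = 192.7926 m
d₂ = v₂t₂ = 40.71 × 13.96 = 568.3116 m
d_total = 761.1042 m, t_total = 25.73 s
v_avg = d_total/t_total = 761.1042/25.73 = 29.58 m/s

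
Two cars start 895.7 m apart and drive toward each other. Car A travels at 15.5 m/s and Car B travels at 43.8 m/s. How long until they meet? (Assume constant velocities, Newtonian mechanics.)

Combined speed: v_combined = 15.5 + 43.8 = 59.3 m/s
Time to meet: t = d/v_combined = 895.7/59.3 = 15.1 s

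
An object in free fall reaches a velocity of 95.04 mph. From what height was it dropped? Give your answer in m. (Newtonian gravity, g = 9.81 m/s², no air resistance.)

v = 95.04 mph × 0.44704 = 42.4867 m/s
h = v² / (2g) = 42.4867² / (2 × 9.81) = 92.0 m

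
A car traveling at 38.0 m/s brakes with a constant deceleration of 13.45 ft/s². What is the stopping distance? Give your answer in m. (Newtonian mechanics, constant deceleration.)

a = 13.45 ft/s² × 0.3048 = 4.09956 m/s²
d = v₀² / (2a) = 38.0² / (2 × 4.09956) = 1444.0 / 8.19912 = 176.1 m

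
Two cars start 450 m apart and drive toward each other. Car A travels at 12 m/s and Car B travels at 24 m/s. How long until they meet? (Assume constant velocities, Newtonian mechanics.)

Combined speed: v_combined = 12 + 24 = 36 m/s
Time to meet: t = d/v_combined = 450/36 = 12.5 s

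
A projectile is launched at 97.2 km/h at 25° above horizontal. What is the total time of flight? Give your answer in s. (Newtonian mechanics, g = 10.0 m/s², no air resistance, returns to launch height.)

v₀ = 97.2 km/h × 0.2777777777777778 = 27.0 m/s
T = 2 × v₀ × sin(θ) / g = 2 × 27.0 × sin(25°) / 10.0 = 2 × 27.0 × 0.422618 / 10.0 = 2.282 s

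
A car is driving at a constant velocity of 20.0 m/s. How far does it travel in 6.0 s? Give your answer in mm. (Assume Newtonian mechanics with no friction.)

d = v × t = 20.0 × 6.0 = 120.0 m
d = 120.0 m / 0.001 = 120000 mm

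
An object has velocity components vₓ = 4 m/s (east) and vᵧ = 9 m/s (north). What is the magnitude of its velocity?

|v| = √(vₓ² + vᵧ²) = √(4² + 9²) = √(97) = 9.85 m/s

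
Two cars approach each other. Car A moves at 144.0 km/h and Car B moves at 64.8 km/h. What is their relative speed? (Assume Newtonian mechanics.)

v_rel = v_A + v_B = 144.0 + 64.8 = 208.8 km/h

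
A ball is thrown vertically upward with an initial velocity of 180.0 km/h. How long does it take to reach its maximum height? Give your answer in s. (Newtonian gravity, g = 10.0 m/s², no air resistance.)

v₀ = 180.0 km/h × 0.2777777777777778 = 50.0 m/s
t_up = v₀ / g = 50.0 / 10.0 = 5.0 s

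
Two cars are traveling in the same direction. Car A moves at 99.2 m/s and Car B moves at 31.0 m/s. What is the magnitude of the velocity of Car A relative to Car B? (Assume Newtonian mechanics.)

v_rel = |v_A - v_B| = |99.2 - 31.0| = 68.2 m/s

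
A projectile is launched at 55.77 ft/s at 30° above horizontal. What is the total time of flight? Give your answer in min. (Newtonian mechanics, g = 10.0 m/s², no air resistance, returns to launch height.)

v₀ = 55.77 ft/s × 0.3048 = 16.9987 m/s
T = 2 × v₀ × sin(θ) / g = 2 × 16.9987 × sin(30°) / 10.0 = 2 × 16.9987 × 0.5 / 10.0 = 1.69987 s
T = 1.69987 s / 60.0 = 0.02833 min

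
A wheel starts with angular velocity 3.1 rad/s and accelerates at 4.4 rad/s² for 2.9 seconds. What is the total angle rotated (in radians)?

θ = ω₀t + ½αt² = 3.1×2.9 + ½×4.4×2.9² = 27.49 rad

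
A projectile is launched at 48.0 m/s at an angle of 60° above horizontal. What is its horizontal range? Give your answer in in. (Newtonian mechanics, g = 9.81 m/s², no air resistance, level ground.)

R = v₀² × sin(2θ) / g = 48.0² × sin(2 × 60°) / 9.81 = 2304.0 × 0.866025 / 9.81 = 203.397 m
R = 203.397 m / 0.0254 = 8008 in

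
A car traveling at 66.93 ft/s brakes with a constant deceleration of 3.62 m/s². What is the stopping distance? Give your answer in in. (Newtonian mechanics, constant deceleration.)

v₀ = 66.93 ft/s × 0.3048 = 20.4003 m/s
d = v₀² / (2a) = 20.4003² / (2 × 3.62) = 416.172 / 7.24 = 57.4823 m
d = 57.4823 m / 0.0254 = 2263 in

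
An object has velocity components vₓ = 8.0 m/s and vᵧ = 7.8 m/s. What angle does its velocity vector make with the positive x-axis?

θ = arctan(vᵧ/vₓ) = arctan(7.8/8.0) = 44.27°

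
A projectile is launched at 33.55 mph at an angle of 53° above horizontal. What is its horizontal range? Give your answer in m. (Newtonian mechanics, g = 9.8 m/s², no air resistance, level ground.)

v₀ = 33.55 mph × 0.44704 = 14.9982 m/s
R = v₀² × sin(2θ) / g = 14.9982² × sin(2 × 53°) / 9.8 = 224.946 × 0.961262 / 9.8 = 22.06 m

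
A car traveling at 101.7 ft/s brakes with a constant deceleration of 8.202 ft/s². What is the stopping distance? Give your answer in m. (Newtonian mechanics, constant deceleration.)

v₀ = 101.7 ft/s × 0.3048 = 30.9982 m/s
a = 8.202 ft/s² × 0.3048 = 2.49997 m/s²
d = v₀² / (2a) = 30.9982² / (2 × 2.49997) = 960.888 / 4.99994 = 192.2 m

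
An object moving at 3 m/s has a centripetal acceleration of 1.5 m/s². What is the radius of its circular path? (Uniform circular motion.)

r = v²/a_c = 3²/1.5 = 6.0 m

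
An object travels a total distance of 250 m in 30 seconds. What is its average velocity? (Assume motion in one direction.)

v_avg = Δd / Δt = 250 / 30 = 8.33 m/s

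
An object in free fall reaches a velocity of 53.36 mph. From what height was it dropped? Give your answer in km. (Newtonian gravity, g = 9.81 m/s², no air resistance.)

v = 53.36 mph × 0.44704 = 23.8541 m/s
h = v² / (2g) = 23.8541² / (2 × 9.81) = 29.0019 m
h = 29.0019 m / 1000.0 = 0.029 km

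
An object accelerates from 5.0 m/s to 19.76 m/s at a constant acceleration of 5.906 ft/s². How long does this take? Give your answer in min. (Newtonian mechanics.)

a = 5.906 ft/s² × 0.3048 = 1.80015 m/s²
t = (v - v₀) / a = (19.76 - 5.0) / 1.80015 = 8.19932 s
t = 8.19932 s / 60.0 = 0.1367 min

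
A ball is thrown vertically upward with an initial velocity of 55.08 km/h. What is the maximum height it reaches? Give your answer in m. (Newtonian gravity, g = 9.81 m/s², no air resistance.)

v₀ = 55.08 km/h × 0.2777777777777778 = 15.3 m/s
h_max = v₀² / (2g) = 15.3² / (2 × 9.81) = 234.09 / 19.62 = 11.93 m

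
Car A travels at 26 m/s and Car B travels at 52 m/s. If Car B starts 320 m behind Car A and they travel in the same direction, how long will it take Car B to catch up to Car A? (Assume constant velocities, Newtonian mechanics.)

Relative speed: v_rel = 52 - 26 = 26 m/s
Time to catch: t = d₀/v_rel = 320/26 = 12.31 s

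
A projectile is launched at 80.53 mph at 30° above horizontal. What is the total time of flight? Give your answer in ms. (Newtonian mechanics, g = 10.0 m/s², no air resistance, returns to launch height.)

v₀ = 80.53 mph × 0.44704 = 36.0001 m/s
T = 2 × v₀ × sin(θ) / g = 2 × 36.0001 × sin(30°) / 10.0 = 2 × 36.0001 × 0.5 / 10.0 = 3.60001 s
T = 3.60001 s / 0.001 = 3600 ms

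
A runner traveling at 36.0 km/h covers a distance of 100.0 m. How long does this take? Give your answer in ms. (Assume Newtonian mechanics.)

v = 36.0 km/h × 0.2777777777777778 = 10.0 m/s
t = d / v = 100.0 / 10.0 = 10.0 s
t = 10.0 s / 0.001 = 10000 ms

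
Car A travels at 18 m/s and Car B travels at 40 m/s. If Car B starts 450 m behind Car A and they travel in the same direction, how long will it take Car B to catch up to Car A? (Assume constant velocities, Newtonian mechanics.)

Relative speed: v_rel = 40 - 18 = 22 m/s
Time to catch: t = d₀/v_rel = 450/22 = 20.45 s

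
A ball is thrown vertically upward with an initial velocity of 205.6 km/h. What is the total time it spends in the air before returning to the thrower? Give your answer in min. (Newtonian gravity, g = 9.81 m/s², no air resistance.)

v₀ = 205.6 km/h × 0.2777777777777778 = 57.1111 m/s
t_total = 2 × v₀ / g = 2 × 57.1111 / 9.81 = 11.6434 s
t_total = 11.6434 s / 60.0 = 0.1941 min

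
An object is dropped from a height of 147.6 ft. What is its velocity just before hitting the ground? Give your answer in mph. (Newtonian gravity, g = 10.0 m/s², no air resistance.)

h = 147.6 ft × 0.3048 = 44.9885 m
v = √(2gh) = √(2 × 10.0 × 44.9885) = 29.9962 m/s
v = 29.9962 m/s / 0.44704 = 67.1 mph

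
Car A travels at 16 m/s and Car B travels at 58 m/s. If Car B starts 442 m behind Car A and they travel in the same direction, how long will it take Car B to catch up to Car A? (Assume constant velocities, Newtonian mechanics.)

Relative speed: v_rel = 58 - 16 = 42 m/s
Time to catch: t = d₀/v_rel = 442/42 = 10.52 s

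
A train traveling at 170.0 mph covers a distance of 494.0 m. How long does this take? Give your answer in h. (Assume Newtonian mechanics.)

v = 170.0 mph × 0.44704 = 75.9968 m/s
t = d / v = 494.0 / 75.9968 = 6.50027 s
t = 6.50027 s / 3600.0 = 0.001806 h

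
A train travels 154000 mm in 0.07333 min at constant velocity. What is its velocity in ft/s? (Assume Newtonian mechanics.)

d = 154000 mm × 0.001 = 154.0 m
t = 0.07333 min × 60.0 = 4.3998 s
v = d / t = 154.0 / 4.3998 = 35.0016 m/s
v = 35.0016 m/s / 0.3048 = 114.8 ft/s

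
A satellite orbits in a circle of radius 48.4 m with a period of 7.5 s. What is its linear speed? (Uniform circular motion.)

v = 2πr/T = 2π×48.4/7.5 = 40.55 m/s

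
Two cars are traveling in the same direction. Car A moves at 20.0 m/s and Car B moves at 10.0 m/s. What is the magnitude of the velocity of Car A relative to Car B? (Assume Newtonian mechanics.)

v_rel = |v_A - v_B| = |20.0 - 10.0| = 10.0 m/s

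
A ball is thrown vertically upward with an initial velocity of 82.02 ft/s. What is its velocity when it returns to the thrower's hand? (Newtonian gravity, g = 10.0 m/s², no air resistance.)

By conservation of energy (no air resistance), the ball returns to the throw height with the same speed as launch, but directed downward.
|v_ground| = v₀ = 82.02 ft/s
v_ground = 82.02 ft/s (downward)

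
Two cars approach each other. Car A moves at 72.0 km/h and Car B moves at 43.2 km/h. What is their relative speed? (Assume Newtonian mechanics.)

v_rel = v_A + v_B = 72.0 + 43.2 = 115.2 km/h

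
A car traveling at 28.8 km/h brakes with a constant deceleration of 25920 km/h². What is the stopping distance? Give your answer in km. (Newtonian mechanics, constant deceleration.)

v₀ = 28.8 km/h × 0.2777777777777778 = 8.0 m/s
a = 25920 km/h² × 7.716049382716049e-05 = 2.0 m/s²
d = v₀² / (2a) = 8.0² / (2 × 2.0) = 64.0 / 4.0 = 16.0 m
d = 16.0 m / 1000.0 = 0.016 km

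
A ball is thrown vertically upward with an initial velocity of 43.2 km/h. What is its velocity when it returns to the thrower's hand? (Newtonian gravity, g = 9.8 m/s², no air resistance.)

By conservation of energy (no air resistance), the ball returns to the throw height with the same speed as launch, but directed downward.
|v_ground| = v₀ = 43.2 km/h
v_ground = 43.2 km/h (downward)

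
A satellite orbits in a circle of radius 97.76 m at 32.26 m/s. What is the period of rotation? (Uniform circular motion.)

T = 2πr/v = 2π×97.76/32.26 = 19.04 s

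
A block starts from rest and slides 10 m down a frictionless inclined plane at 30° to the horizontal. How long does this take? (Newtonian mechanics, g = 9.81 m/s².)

a = g sin(θ) = 9.81 × sin(30°) = 4.905 m/s²
t = √(2d/a) = √(2 × 10 / 4.905) = 2.02 s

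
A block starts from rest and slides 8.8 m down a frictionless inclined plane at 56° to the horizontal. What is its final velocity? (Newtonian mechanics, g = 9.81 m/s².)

a = g sin(θ) = 9.81 × sin(56°) = 8.1329 m/s²
v = √(2ad) = √(2 × 8.1329 × 8.8) = 11.96 m/s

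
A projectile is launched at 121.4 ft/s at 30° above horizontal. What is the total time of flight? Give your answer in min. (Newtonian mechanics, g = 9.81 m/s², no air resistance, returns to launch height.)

v₀ = 121.4 ft/s × 0.3048 = 37.0027 m/s
T = 2 × v₀ × sin(θ) / g = 2 × 37.0027 × sin(30°) / 9.81 = 2 × 37.0027 × 0.5 / 9.81 = 3.77194 s
T = 3.77194 s / 60.0 = 0.06287 min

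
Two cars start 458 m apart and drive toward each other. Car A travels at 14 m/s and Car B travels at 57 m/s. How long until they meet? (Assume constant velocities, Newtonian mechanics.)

Combined speed: v_combined = 14 + 57 = 71 m/s
Time to meet: t = d/v_combined = 458/71 = 6.45 s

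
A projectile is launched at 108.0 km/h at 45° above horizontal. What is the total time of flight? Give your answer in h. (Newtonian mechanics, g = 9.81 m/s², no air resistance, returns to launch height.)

v₀ = 108.0 km/h × 0.2777777777777778 = 30.0 m/s
T = 2 × v₀ × sin(θ) / g = 2 × 30.0 × sin(45°) / 9.81 = 2 × 30.0 × 0.707107 / 9.81 = 4.32481 s
T = 4.32481 s / 3600.0 = 0.001201 h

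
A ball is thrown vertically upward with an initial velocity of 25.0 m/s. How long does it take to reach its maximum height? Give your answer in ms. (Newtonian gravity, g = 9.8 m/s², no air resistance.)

t_up = v₀ / g = 25.0 / 9.8 = 2.55102 s
t_up = 2.55102 s / 0.001 = 2551 ms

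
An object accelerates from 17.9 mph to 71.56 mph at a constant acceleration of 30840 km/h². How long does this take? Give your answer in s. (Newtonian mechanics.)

v₀ = 17.9 mph × 0.44704 = 8.00202 m/s
v = 71.56 mph × 0.44704 = 31.9902 m/s
a = 30840 km/h² × 7.716049382716049e-05 = 2.37963 m/s²
t = (v - v₀) / a = (31.9902 - 8.00202) / 2.37963 = 10.08 s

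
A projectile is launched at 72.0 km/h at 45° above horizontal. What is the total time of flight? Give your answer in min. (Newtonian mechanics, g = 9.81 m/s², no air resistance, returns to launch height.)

v₀ = 72.0 km/h × 0.2777777777777778 = 20.0 m/s
T = 2 × v₀ × sin(θ) / g = 2 × 20.0 × sin(45°) / 9.81 = 2 × 20.0 × 0.707107 / 9.81 = 2.88321 s
T = 2.88321 s / 60.0 = 0.04805 min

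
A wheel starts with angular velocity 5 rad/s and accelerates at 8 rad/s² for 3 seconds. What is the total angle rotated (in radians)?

θ = ω₀t + ½αt² = 5×3 + ½×8×3² = 51.0 rad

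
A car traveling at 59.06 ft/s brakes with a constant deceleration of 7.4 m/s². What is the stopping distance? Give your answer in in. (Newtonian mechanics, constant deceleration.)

v₀ = 59.06 ft/s × 0.3048 = 18.0015 m/s
d = v₀² / (2a) = 18.0015² / (2 × 7.4) = 324.054 / 14.8 = 21.8955 m
d = 21.8955 m / 0.0254 = 862.0 in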